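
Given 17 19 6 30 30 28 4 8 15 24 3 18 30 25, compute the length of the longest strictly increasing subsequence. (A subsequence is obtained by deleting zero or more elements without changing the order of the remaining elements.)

Scanning left to right, the best length ending at each element is: 17→1, 19→2, 6→1, 30→3, 30→3, 28→3, 4→1, 8→2, 15→3, 24→4, 3→1, 18→4, 30→5, 25→5.
So the longest increasing subsequence has length 5, e.g. 6, 8, 15, 24, 30.

5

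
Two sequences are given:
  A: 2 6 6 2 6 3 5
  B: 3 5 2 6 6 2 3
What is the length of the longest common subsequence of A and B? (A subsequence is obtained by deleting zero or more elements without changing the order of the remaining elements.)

A longest common subsequence is 2, 6, 6, 2, 3 (length 5); the LCS DP confirms no longer common subsequence exists.

5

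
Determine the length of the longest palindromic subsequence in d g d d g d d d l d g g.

One longest palindromic subsequence is ggddddgg (positions 2,5,6,7,8,10,11,12); it reads the same forward and backward, and the interval DP gives dp[1][12] = 8.

8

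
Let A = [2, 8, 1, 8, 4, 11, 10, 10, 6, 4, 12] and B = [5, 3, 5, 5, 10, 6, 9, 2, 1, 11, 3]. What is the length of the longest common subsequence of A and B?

A longest common subsequence is 2, 1, 11 (length 3); the LCS DP confirms no longer common subsequence exists.

3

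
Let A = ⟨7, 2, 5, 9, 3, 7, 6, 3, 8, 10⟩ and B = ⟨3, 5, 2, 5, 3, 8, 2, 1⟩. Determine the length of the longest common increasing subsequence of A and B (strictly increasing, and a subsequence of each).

3

For each value that appears in both, track the longest common increasing run ending there.
The best achievable length is 3; one witness is 2, 5, 8 (A-positions 2,3,9, B-positions 3,4,6).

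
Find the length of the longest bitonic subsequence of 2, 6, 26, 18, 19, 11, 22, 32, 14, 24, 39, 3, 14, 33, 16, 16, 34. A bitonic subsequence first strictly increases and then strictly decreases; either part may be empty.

One longest bitonic subsequence is 2, 6, 18, 19, 22, 32, 39, 33, 16 (positions 1,2,4,5,7,8,11,14,16): it rises to 39 then falls. Length 9 is optimal.

9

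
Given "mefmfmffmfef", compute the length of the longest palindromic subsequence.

Using dp[i][j] = 2 + dp[i+1][j−1] if the ends match, else max(dp[i+1][j], dp[i][j−1]):
dp[1][12] = 9. A witness is efmfffmfe at positions 2,3,4,5,7,8,9,10,11.

9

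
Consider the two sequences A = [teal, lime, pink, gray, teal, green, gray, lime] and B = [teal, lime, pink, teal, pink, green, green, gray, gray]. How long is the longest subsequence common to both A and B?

6

Backtracking the LCS table gives one alignment: teal (A1,B1) → lime (A2,B2) → pink (A3,B3) → teal (A5,B4) → green (A6,B7) → gray (A7,B9).
So the longest common subsequence has length 6.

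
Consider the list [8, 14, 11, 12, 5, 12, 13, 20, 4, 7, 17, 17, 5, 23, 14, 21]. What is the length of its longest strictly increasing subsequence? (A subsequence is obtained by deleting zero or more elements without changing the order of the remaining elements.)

Let dp[i] be the longest increasing subsequence ending at position i. Then dp = [1, 2, 2, 3, 1, 3, 4, 5, 1, 2, 5, 5, 2, 6, 5, 6].
The maximum is 6; one witness is 8, 11, 12, 13, 20, 23 at positions 1,3,4,7,8,14.

6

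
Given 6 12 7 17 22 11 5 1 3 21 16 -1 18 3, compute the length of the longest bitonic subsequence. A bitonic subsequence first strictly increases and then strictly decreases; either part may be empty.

8

Let inc[i] be the LIS ending at i and dec[i] the longest strictly decreasing subsequence starting at i. inc = [1, 2, 2, 3, 4, 3, 1, 1, 2, 4, 4, 1, 5, 2], dec = [4, 5, 4, 5, 5, 4, 3, 2, 2, 3, 2, 1, 2, 1].
max_i inc[i]+dec[i]−1 = 8, with one witness 6, 12, 17, 22, 11, 5, 3, -1.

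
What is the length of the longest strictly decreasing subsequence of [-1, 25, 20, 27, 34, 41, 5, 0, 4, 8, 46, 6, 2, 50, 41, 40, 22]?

One longest decreasing subsequence is 25, 20, 5, 4, 2 (positions 2,3,7,9,13), of length 5; no longer one exists.

5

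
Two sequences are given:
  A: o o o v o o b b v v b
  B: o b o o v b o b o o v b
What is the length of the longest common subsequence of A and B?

A longest common subsequence is ooovoovb (length 8); the LCS DP confirms no longer common subsequence exists.

8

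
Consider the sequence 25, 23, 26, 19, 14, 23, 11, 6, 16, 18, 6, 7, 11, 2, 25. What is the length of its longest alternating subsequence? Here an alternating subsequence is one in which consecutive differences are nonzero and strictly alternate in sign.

11

Track the best alternating length ending on an up-step vs a down-step at each position: up/down = 1/1, 1/2, 3/1, 1/4, 1/4, 5/4, 1/6, 1/6, 7/6, 7/6, 1/8, 9/8, 9/8, 1/10, 11/4.
The maximum over both is 11; one such subsequence is 25, 23, 26, 19, 23, 11, 16, 6, 7, 2, 25.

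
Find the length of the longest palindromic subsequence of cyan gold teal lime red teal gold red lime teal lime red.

7

Using dp[i][j] = 2 + dp[i+1][j−1] if the ends match, else max(dp[i+1][j], dp[i][j−1]):
dp[1][12] = 7. A witness is teal lime red gold red lime teal at positions 3,4,5,7,8,9,10.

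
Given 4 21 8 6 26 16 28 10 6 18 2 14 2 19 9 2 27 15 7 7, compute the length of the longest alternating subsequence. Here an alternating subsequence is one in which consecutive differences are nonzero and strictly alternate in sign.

15

Track the best alternating length ending on an up-step vs a down-step at each position: up/down = 1/1, 2/1, 2/3, 2/3, 4/1, 4/5, 6/1, 4/7, 2/7, 8/7, 1/9, 10/9, 1/11, 12/7, 12/13, 1/13, 14/7, 14/15, 14/15, 14/15.
The maximum over both is 15; one such subsequence is 4, 21, 8, 26, 16, 28, 10, 18, 2, 14, 2, 19, 9, 27, 15.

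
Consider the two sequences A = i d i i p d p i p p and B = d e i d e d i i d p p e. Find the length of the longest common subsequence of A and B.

A longest common subsequence is idiidpp (length 7); the LCS DP confirms no longer common subsequence exists.

7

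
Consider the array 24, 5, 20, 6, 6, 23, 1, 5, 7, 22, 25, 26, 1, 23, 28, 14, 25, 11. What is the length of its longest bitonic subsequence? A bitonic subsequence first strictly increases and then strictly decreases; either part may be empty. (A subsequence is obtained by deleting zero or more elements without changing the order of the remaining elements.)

Let inc[i] be the LIS ending at i and dec[i] the longest strictly decreasing subsequence starting at i. inc = [1, 1, 2, 2, 2, 3, 1, 2, 3, 4, 5, 6, 1, 5, 7, 4, 6, 4], dec = [5, 2, 4, 3, 3, 4, 1, 2, 2, 3, 4, 4, 1, 3, 3, 2, 2, 1].
max_i inc[i]+dec[i]−1 = 9, with one witness 5, 6, 7, 22, 25, 26, 23, 14, 11.

9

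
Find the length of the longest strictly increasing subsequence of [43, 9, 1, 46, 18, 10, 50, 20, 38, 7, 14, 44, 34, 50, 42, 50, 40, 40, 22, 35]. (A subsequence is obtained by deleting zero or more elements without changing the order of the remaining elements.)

One longest increasing subsequence is 9, 18, 20, 38, 44, 50 (positions 2,5,8,9,12,14), of length 6; no longer one exists.

6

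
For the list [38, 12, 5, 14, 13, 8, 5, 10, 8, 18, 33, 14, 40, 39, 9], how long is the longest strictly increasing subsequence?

6

Let dp[i] be the longest increasing subsequence ending at position i. Then dp = [1, 1, 1, 2, 2, 2, 1, 3, 2, 4, 5, 4, 6, 6, 3].
The maximum is 6; one witness is 5, 8, 10, 18, 33, 40 at positions 3,6,8,10,11,13.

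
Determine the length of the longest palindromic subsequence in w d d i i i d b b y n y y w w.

Using dp[i][j] = 2 + dp[i+1][j−1] if the ends match, else max(dp[i+1][j], dp[i][j−1]):
dp[1][15] = 7. A witness is wdiiidw at positions 1,3,4,5,6,7,15.

7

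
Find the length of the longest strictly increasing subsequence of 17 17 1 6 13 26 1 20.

Scanning left to right, the best length ending at each element is: 17→1, 17→1, 1→1, 6→2, 13→3, 26→4, 1→1, 20→4.
So the longest increasing subsequence has length 4, e.g. 1, 6, 13, 26.

4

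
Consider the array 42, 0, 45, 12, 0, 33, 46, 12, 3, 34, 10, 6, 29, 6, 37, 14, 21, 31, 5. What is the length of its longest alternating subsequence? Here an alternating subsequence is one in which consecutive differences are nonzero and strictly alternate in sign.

Track the best alternating length ending on an up-step vs a down-step at each position: up/down = 1/1, 1/2, 3/1, 3/4, 1/4, 5/4, 5/1, 5/6, 5/6, 7/6, 7/8, 7/8, 9/8, 7/10, 11/6, 11/12, 13/12, 13/12, 7/14.
The maximum over both is 14; one such subsequence is 42, 0, 45, 12, 33, 12, 34, 10, 29, 6, 37, 14, 21, 5.

14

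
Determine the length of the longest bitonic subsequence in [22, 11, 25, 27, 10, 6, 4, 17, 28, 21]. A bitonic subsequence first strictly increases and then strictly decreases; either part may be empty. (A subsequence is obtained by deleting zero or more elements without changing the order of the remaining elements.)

Let inc[i] be the LIS ending at i and dec[i] the longest strictly decreasing subsequence starting at i. inc = [1, 1, 2, 3, 1, 1, 1, 2, 4, 3], dec = [5, 4, 4, 4, 3, 2, 1, 1, 2, 1].
max_i inc[i]+dec[i]−1 = 6, with one witness 22, 25, 27, 10, 6, 4.

6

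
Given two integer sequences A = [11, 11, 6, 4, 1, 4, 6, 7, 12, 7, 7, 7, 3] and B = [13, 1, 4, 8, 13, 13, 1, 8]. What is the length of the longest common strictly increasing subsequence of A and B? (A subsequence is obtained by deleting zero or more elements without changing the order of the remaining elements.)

2

For each value that appears in both, track the longest common increasing run ending there.
The best achievable length is 2; one witness is 1, 4 (A-positions 5,6, B-positions 2,3).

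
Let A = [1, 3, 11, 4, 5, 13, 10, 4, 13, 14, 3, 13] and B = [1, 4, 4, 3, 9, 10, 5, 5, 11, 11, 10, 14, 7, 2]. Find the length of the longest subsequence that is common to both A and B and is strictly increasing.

5

For each value that appears in both, track the longest common increasing run ending there.
The best achievable length is 5; one witness is 1, 4, 5, 10, 14 (A-positions 1,4,5,7,10, B-positions 1,2,7,11,12).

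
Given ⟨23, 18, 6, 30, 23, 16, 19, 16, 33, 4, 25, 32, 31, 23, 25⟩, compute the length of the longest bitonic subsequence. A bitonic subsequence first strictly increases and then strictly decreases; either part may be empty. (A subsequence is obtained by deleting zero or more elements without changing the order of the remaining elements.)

One longest bitonic subsequence is 6, 16, 19, 33, 32, 31, 25 (positions 3,6,7,9,12,13,15): it rises to 33 then falls. Length 7 is optimal.

7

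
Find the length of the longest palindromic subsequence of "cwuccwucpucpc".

7

Using dp[i][j] = 2 + dp[i+1][j−1] if the ends match, else max(dp[i+1][j], dp[i][j−1]):
dp[1][13] = 7. A witness is ccupucc at positions 1,5,7,9,10,11,13.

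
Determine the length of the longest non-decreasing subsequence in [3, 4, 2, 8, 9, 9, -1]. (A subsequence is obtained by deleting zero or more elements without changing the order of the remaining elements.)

Let dp[i] be the longest non-decreasing subsequence ending at position i. Then dp = [1, 2, 1, 3, 4, 5, 1].
The maximum is 5; one witness is 3, 4, 8, 9, 9 at positions 1,2,4,5,6.

5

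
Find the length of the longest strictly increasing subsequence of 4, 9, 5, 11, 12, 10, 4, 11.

4

Scanning left to right, the best length ending at each element is: 4→1, 9→2, 5→2, 11→3, 12→4, 10→3, 4→1, 11→4.
So the longest increasing subsequence has length 4, e.g. 4, 9, 11, 12.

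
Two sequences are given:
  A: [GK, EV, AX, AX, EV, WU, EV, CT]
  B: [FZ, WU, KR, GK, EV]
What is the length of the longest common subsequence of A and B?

A longest common subsequence is GK, EV (length 2); the LCS DP confirms no longer common subsequence exists.

2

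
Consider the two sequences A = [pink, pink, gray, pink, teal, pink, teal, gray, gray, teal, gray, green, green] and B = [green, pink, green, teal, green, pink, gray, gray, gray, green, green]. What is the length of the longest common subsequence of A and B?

8

Backtracking the LCS table gives one alignment: pink (A1,B2) → teal (A5,B4) → pink (A6,B6) → gray (A8,B7) → gray (A9,B8) → gray (A11,B9) → green (A12,B10) → green (A13,B11).
So the longest common subsequence has length 8.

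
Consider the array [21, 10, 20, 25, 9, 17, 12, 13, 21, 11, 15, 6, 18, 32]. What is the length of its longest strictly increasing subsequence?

6

Scanning left to right, the best length ending at each element is: 21→1, 10→1, 20→2, 25→3, 9→1, 17→2, 12→2, 13→3, 21→4, 11→2, 15→4, 6→1, 18→5, 32→6.
So the longest increasing subsequence has length 6, e.g. 10, 12, 13, 15, 18, 32.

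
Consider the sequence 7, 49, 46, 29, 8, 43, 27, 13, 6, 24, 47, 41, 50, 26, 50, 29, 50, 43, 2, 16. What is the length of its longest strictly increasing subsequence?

Scanning left to right, the best length ending at each element is: 7→1, 49→2, 46→2, 29→2, 8→2, 43→3, 27→3, 13→3, 6→1, 24→4, 47→5, 41→5, 50→6, 26→5, 50→6, 29→6, 50→7, 43→7, 2→1, 16→4.
So the longest increasing subsequence has length 7, e.g. 7, 8, 13, 24, 26, 29, 50.

7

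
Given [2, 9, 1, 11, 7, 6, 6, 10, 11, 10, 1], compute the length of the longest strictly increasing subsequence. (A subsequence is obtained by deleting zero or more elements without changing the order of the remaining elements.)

One longest increasing subsequence is 2, 9, 10, 11 (positions 1,2,8,9), of length 4; no longer one exists.

4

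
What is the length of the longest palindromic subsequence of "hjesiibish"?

Using dp[i][j] = 2 + dp[i+1][j−1] if the ends match, else max(dp[i+1][j], dp[i][j−1]):
dp[1][10] = 7. A witness is hsibish at positions 1,4,5,7,8,9,10.

7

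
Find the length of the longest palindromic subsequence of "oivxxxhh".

Using dp[i][j] = 2 + dp[i+1][j−1] if the ends match, else max(dp[i+1][j], dp[i][j−1]):
dp[1][8] = 3. A witness is xxx at positions 4,5,6.

3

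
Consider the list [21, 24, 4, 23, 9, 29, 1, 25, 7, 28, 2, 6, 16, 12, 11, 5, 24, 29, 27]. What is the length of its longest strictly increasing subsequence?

6

Scanning left to right, the best length ending at each element is: 21→1, 24→2, 4→1, 23→2, 9→2, 29→3, 1→1, 25→3, 7→2, 28→4, 2→2, 6→3, 16→4, 12→4, 11→4, 5→3, 24→5, 29→6, 27→6.
So the longest increasing subsequence has length 6, e.g. 1, 2, 6, 16, 24, 29.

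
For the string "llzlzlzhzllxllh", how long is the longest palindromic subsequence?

One longest palindromic subsequence is llllzhzllll (positions 1,2,4,6,7,8,9,10,11,13,14); it reads the same forward and backward, and the interval DP gives dp[1][15] = 11.

11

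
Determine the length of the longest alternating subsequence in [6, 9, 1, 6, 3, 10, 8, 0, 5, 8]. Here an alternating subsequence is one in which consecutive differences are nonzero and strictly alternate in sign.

8

Track the best alternating length ending on an up-step vs a down-step at each position: up/down = 1/1, 2/1, 1/3, 4/3, 4/5, 6/1, 6/7, 1/7, 8/7, 8/7.
The maximum over both is 8; one such subsequence is 6, 9, 1, 6, 3, 10, 0, 5.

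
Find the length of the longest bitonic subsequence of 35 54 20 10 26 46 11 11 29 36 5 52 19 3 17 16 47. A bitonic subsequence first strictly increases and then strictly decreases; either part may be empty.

Let inc[i] be the LIS ending at i and dec[i] the longest strictly decreasing subsequence starting at i. inc = [1, 2, 1, 1, 2, 3, 2, 2, 3, 4, 1, 5, 3, 1, 3, 3, 5], dec = [5, 6, 4, 3, 4, 5, 3, 3, 4, 4, 2, 4, 3, 1, 2, 1, 1].
max_i inc[i]+dec[i]−1 = 8, with one witness 20, 26, 29, 36, 52, 19, 17, 16.

8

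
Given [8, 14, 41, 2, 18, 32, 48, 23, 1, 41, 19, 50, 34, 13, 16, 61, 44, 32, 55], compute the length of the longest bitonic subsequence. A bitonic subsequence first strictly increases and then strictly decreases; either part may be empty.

One longest bitonic subsequence is 8, 14, 18, 32, 48, 50, 61, 44, 32 (positions 1,2,5,6,7,12,16,17,18): it rises to 61 then falls. Length 9 is optimal.

9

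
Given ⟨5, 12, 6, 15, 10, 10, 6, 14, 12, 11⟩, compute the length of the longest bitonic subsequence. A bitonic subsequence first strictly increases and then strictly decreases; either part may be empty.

Let inc[i] be the LIS ending at i and dec[i] the longest strictly decreasing subsequence starting at i. inc = [1, 2, 2, 3, 3, 3, 2, 4, 4, 4], dec = [1, 3, 1, 4, 2, 2, 1, 3, 2, 1].
max_i inc[i]+dec[i]−1 = 6, with one witness 5, 12, 15, 14, 12, 11.

6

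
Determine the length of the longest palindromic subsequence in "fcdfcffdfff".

7

One longest palindromic subsequence is fffdfff (positions 1,4,6,8,9,10,11); it reads the same forward and backward, and the interval DP gives dp[1][11] = 7.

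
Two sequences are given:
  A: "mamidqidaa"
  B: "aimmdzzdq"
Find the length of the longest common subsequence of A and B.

4

A longest common subsequence is mmdq (length 4); the LCS DP confirms no longer common subsequence exists.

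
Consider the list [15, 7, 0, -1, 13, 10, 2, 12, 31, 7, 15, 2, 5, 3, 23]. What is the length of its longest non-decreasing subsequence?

One longest non-decreasing subsequence is 7, 10, 12, 15, 23 (positions 2,6,8,11,15), of length 5; no longer one exists.

5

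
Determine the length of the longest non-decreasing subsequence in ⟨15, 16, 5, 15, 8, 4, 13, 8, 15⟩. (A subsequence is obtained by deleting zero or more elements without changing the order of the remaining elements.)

4

One longest non-decreasing subsequence is 5, 8, 13, 15 (positions 3,5,7,9), of length 4; no longer one exists.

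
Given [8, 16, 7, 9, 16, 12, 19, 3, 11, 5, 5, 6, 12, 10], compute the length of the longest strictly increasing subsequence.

4

One longest increasing subsequence is 8, 9, 16, 19 (positions 1,4,5,7), of length 4; no longer one exists.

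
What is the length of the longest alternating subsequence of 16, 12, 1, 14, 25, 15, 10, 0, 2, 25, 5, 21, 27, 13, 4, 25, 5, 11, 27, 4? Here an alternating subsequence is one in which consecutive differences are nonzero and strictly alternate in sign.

12

A longest alternating subsequence is 16, 12, 25, 15, 25, 5, 21, 13, 25, 5, 11, 4 (positions 1,2,5,6,10,11,12,14,16,17,18,20); its 11 consecutive differences strictly alternate in sign, and length 12 is optimal.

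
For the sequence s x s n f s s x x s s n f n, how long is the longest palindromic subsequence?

One longest palindromic subsequence is nfssxxssfn (positions 4,5,6,7,8,9,10,11,13,14); it reads the same forward and backward, and the interval DP gives dp[1][14] = 10.

10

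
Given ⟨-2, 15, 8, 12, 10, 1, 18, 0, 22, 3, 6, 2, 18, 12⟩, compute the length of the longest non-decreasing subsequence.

5

Scanning left to right, the best length ending at each element is: -2→1, 15→2, 8→2, 12→3, 10→3, 1→2, 18→4, 0→2, 22→5, 3→3, 6→4, 2→3, 18→5, 12→5.
So the longest non-decreasing subsequence has length 5, e.g. -2, 8, 12, 18, 22.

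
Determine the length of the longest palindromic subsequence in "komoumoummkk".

Using dp[i][j] = 2 + dp[i+1][j−1] if the ends match, else max(dp[i+1][j], dp[i][j−1]):
dp[1][12] = 7. A witness is kmmummk at positions 1,3,6,8,9,10,12.

7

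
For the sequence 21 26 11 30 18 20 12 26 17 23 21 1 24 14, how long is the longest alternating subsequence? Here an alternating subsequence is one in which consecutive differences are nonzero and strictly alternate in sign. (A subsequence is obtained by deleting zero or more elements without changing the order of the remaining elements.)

A longest alternating subsequence is 21, 26, 11, 30, 18, 20, 12, 26, 17, 23, 21, 24, 14 (positions 1,2,3,4,5,6,7,8,9,10,11,13,14); its 12 consecutive differences strictly alternate in sign, and length 13 is optimal.

13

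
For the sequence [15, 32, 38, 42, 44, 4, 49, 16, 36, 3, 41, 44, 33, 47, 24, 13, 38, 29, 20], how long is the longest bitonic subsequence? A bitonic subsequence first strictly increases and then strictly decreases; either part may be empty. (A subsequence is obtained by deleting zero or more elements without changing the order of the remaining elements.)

One longest bitonic subsequence is 15, 32, 38, 42, 44, 49, 47, 38, 29, 20 (positions 1,2,3,4,5,7,14,17,18,19): it rises to 49 then falls. Length 10 is optimal.

10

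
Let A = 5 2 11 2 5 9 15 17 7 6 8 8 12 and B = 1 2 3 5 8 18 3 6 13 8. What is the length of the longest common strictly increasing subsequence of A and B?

For each value that appears in both, track the longest common increasing run ending there.
The best achievable length is 4; one witness is 2, 5, 6, 8 (A-positions 2,5,10,11, B-positions 2,4,8,10).

4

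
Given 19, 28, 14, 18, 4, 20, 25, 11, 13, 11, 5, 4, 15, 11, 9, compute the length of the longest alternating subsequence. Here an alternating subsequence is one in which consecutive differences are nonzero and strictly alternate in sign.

11

A longest alternating subsequence is 19, 28, 14, 18, 4, 20, 11, 13, 11, 15, 11 (positions 1,2,3,4,5,6,8,9,10,13,14); its 10 consecutive differences strictly alternate in sign, and length 11 is optimal.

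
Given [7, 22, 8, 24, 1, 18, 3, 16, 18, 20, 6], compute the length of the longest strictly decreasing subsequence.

Let dp[i] be the longest decreasing subsequence ending at position i. Then dp = [1, 1, 2, 1, 3, 2, 3, 3, 2, 2, 4].
The maximum is 4; one witness is 22, 18, 16, 6 at positions 2,6,8,11.

4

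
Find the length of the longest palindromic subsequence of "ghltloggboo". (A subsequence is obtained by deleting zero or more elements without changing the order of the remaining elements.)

5

One longest palindromic subsequence is gltlg (positions 1,3,4,5,8); it reads the same forward and backward, and the interval DP gives dp[1][11] = 5.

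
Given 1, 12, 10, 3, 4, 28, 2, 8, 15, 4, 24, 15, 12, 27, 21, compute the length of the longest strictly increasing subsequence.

7

Let dp[i] be the longest increasing subsequence ending at position i. Then dp = [1, 2, 2, 2, 3, 4, 2, 4, 5, 3, 6, 5, 5, 7, 6].
The maximum is 7; one witness is 1, 3, 4, 8, 15, 24, 27 at positions 1,4,5,8,9,11,14.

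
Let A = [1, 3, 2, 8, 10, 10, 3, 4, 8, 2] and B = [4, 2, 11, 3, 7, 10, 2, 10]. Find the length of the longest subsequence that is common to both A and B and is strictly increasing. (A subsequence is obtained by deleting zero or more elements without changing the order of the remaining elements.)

A longest common strictly increasing subsequence is 2, 3 (length 2); it appears in order in both A and B, and no longer such subsequence exists.

2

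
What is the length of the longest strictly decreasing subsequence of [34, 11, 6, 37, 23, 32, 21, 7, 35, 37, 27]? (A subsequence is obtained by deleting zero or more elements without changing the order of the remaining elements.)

4

Let dp[i] be the longest decreasing subsequence ending at position i. Then dp = [1, 2, 3, 1, 2, 2, 3, 4, 2, 1, 3].
The maximum is 4; one witness is 34, 23, 21, 7 at positions 1,5,7,8.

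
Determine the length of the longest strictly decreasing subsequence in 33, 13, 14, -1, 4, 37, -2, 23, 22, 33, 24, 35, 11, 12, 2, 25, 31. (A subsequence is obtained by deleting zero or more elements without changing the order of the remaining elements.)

5

Let dp[i] be the longest decreasing subsequence ending at position i. Then dp = [1, 2, 2, 3, 3, 1, 4, 2, 3, 2, 3, 2, 4, 4, 5, 3, 3].
The maximum is 5; one witness is 33, 23, 22, 11, 2 at positions 1,8,9,13,15.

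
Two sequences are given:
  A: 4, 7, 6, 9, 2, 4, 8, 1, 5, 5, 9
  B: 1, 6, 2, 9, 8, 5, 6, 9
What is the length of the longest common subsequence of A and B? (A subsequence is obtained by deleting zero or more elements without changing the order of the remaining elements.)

5

A longest common subsequence is 6, 9, 8, 5, 9 (length 5); the LCS DP confirms no longer common subsequence exists.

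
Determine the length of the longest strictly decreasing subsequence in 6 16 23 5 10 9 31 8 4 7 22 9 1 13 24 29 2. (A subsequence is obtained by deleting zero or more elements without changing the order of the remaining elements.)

One longest decreasing subsequence is 16, 10, 9, 8, 4, 1 (positions 2,5,6,8,9,13), of length 6; no longer one exists.

6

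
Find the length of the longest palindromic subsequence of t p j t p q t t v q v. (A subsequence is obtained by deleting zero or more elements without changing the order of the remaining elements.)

Using dp[i][j] = 2 + dp[i+1][j−1] if the ends match, else max(dp[i+1][j], dp[i][j−1]):
dp[1][11] = 5. A witness is ttqtt at positions 1,4,6,7,8.

5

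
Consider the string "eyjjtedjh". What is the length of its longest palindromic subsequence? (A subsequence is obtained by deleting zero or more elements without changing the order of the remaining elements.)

4

Using dp[i][j] = 2 + dp[i+1][j−1] if the ends match, else max(dp[i+1][j], dp[i][j−1]):
dp[1][9] = 4. A witness is ejje at positions 1,3,4,6.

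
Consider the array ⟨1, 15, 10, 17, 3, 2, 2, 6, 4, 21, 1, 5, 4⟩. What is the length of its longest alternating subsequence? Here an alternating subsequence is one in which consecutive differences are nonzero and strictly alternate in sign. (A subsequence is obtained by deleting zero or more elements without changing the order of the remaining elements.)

11

Track the best alternating length ending on an up-step vs a down-step at each position: up/down = 1/1, 2/1, 2/3, 4/1, 2/5, 2/5, 2/5, 6/5, 6/7, 8/1, 1/9, 10/9, 10/11.
The maximum over both is 11; one such subsequence is 1, 15, 10, 17, 3, 6, 4, 21, 1, 5, 4.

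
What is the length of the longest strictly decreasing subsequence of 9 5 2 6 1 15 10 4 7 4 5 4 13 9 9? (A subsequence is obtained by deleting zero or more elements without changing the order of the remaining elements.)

Let dp[i] be the longest decreasing subsequence ending at position i. Then dp = [1, 2, 3, 2, 4, 1, 2, 3, 3, 4, 4, 5, 2, 3, 3].
The maximum is 5; one witness is 15, 10, 7, 5, 4 at positions 6,7,9,11,12.

5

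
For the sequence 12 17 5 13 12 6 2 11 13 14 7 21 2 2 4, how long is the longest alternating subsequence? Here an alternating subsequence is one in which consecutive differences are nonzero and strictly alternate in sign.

10

A longest alternating subsequence is 12, 17, 5, 13, 6, 11, 7, 21, 2, 4 (positions 1,2,3,4,6,8,11,12,13,15); its 9 consecutive differences strictly alternate in sign, and length 10 is optimal.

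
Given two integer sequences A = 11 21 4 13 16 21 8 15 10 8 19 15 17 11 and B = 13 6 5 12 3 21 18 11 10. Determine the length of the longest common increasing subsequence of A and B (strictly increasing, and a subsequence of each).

2

For each value that appears in both, track the longest common increasing run ending there.
The best achievable length is 2; one witness is 13, 21 (A-positions 4,6, B-positions 1,6).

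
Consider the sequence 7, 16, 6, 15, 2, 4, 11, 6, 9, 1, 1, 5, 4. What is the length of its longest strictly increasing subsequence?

One longest increasing subsequence is 2, 4, 6, 9 (positions 5,6,8,9), of length 4; no longer one exists.

4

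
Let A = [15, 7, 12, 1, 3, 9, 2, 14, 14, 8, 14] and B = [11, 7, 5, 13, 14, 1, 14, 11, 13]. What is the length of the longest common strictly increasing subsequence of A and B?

2

For each value that appears in both, track the longest common increasing run ending there.
The best achievable length is 2; one witness is 7, 14 (A-positions 2,8, B-positions 2,5).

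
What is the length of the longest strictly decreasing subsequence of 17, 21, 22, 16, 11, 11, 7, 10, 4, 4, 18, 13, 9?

5

One longest decreasing subsequence is 17, 16, 11, 7, 4 (positions 1,4,5,7,9), of length 5; no longer one exists.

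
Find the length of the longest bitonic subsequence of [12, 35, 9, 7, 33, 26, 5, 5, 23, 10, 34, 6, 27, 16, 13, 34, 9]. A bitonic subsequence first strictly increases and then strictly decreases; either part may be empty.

8

Let inc[i] be the LIS ending at i and dec[i] the longest strictly decreasing subsequence starting at i. inc = [1, 2, 1, 1, 2, 2, 1, 1, 2, 2, 3, 2, 3, 3, 3, 4, 3], dec = [4, 7, 3, 2, 6, 5, 1, 1, 4, 2, 5, 1, 4, 3, 2, 2, 1].
max_i inc[i]+dec[i]−1 = 8, with one witness 12, 35, 33, 26, 23, 16, 13, 9.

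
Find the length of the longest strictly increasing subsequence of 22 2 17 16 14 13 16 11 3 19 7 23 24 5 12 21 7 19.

One longest increasing subsequence is 2, 14, 16, 19, 23, 24 (positions 2,5,7,10,12,13), of length 6; no longer one exists.

6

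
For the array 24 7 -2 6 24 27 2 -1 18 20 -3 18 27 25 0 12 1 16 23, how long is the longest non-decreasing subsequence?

6

One longest non-decreasing subsequence is -2, -1, 0, 12, 16, 23 (positions 3,8,15,16,18,19), of length 6; no longer one exists.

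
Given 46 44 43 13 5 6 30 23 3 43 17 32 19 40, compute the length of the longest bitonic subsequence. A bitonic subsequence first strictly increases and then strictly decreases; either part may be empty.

6

One longest bitonic subsequence is 46, 44, 43, 30, 23, 19 (positions 1,2,3,7,8,13): it rises to 46 then falls. Length 6 is optimal.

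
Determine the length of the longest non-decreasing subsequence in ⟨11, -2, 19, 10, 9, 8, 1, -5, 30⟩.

One longest non-decreasing subsequence is 11, 19, 30 (positions 1,3,9), of length 3; no longer one exists.

3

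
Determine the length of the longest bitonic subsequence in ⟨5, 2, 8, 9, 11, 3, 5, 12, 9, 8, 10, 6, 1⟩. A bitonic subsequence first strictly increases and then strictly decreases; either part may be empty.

9

One longest bitonic subsequence is 5, 8, 9, 11, 12, 9, 8, 6, 1 (positions 1,3,4,5,8,9,10,12,13): it rises to 12 then falls. Length 9 is optimal.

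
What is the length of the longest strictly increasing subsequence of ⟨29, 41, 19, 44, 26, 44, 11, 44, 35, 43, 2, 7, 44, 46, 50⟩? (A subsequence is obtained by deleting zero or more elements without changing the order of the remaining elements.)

7

Scanning left to right, the best length ending at each element is: 29→1, 41→2, 19→1, 44→3, 26→2, 44→3, 11→1, 44→3, 35→3, 43→4, 2→1, 7→2, 44→5, 46→6, 50→7.
So the longest increasing subsequence has length 7, e.g. 19, 26, 35, 43, 44, 46, 50.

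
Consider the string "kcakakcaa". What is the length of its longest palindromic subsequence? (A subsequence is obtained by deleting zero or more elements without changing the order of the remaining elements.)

One longest palindromic subsequence is aacaa (positions 3,5,7,8,9); it reads the same forward and backward, and the interval DP gives dp[1][9] = 5.

5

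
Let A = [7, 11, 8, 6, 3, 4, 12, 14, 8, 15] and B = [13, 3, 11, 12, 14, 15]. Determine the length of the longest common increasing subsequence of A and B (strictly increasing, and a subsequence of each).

4

A longest common strictly increasing subsequence is 3, 12, 14, 15 (length 4); it appears in order in both A and B, and no longer such subsequence exists.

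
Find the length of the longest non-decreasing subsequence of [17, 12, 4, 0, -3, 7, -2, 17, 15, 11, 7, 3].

3

Let dp[i] be the longest non-decreasing subsequence ending at position i. Then dp = [1, 1, 1, 1, 1, 2, 2, 3, 3, 3, 3, 3].
The maximum is 3; one witness is 4, 7, 17 at positions 3,6,8.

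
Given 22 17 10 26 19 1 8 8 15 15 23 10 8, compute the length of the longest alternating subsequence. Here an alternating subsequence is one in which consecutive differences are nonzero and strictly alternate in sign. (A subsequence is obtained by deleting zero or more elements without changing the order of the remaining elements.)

6

Track the best alternating length ending on an up-step vs a down-step at each position: up/down = 1/1, 1/2, 1/2, 3/1, 3/4, 1/4, 5/4, 5/4, 5/4, 5/4, 5/4, 5/6, 5/6.
The maximum over both is 6; one such subsequence is 22, 17, 26, 1, 15, 10.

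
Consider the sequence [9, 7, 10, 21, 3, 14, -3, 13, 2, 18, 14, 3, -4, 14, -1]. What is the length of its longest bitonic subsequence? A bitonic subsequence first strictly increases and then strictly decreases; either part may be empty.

7

Let inc[i] be the LIS ending at i and dec[i] the longest strictly decreasing subsequence starting at i. inc = [1, 1, 2, 3, 1, 3, 1, 3, 2, 4, 4, 3, 1, 4, 2], dec = [5, 4, 4, 5, 3, 4, 2, 3, 2, 4, 3, 2, 1, 2, 1].
max_i inc[i]+dec[i]−1 = 7, with one witness 9, 10, 21, 18, 14, 3, -1.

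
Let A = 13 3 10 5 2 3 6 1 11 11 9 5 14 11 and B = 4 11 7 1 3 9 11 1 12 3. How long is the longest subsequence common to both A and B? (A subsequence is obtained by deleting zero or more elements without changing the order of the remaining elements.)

3

Backtracking the LCS table gives one alignment: 3 (A6,B5) → 9 (A11,B6) → 11 (A14,B7).
So the longest common subsequence has length 3.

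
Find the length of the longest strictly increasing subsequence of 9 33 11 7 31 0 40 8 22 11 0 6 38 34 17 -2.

Let dp[i] be the longest increasing subsequence ending at position i. Then dp = [1, 2, 2, 1, 3, 1, 4, 2, 3, 3, 1, 2, 4, 4, 4, 1].
The maximum is 4; one witness is 9, 11, 31, 40 at positions 1,3,5,7.

4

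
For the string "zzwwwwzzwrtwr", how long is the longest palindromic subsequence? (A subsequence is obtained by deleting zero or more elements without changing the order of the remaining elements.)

8

Using dp[i][j] = 2 + dp[i+1][j−1] if the ends match, else max(dp[i+1][j], dp[i][j−1]):
dp[1][13] = 8. A witness is zzwwwwzz at positions 1,2,3,4,5,6,7,8.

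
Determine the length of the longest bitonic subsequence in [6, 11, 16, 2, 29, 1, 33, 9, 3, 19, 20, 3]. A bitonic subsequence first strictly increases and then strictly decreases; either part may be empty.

One longest bitonic subsequence is 6, 11, 16, 29, 33, 20, 3 (positions 1,2,3,5,7,11,12): it rises to 33 then falls. Length 7 is optimal.

7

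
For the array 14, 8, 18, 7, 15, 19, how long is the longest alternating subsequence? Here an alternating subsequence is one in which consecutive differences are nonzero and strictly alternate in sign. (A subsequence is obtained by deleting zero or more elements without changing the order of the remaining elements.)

A longest alternating subsequence is 14, 8, 18, 7, 15 (positions 1,2,3,4,5); its 4 consecutive differences strictly alternate in sign, and length 5 is optimal.

5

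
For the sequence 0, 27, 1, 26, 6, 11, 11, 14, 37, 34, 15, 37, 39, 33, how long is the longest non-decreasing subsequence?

Let dp[i] be the longest non-decreasing subsequence ending at position i. Then dp = [1, 2, 2, 3, 3, 4, 5, 6, 7, 7, 7, 8, 9, 8].
The maximum is 9; one witness is 0, 1, 6, 11, 11, 14, 37, 37, 39 at positions 1,3,5,6,7,8,9,12,13.

9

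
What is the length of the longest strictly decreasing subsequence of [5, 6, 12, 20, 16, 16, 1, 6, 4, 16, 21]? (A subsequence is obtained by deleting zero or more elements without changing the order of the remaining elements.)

4

Let dp[i] be the longest decreasing subsequence ending at position i. Then dp = [1, 1, 1, 1, 2, 2, 3, 3, 4, 2, 1].
The maximum is 4; one witness is 20, 16, 6, 4 at positions 4,5,8,9.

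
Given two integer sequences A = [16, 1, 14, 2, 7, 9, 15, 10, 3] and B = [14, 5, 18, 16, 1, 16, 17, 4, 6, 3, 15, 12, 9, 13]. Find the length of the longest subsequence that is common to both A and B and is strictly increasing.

2

For each value that appears in both, track the longest common increasing run ending there.
The best achievable length is 2; one witness is 1, 3 (A-positions 2,9, B-positions 5,10).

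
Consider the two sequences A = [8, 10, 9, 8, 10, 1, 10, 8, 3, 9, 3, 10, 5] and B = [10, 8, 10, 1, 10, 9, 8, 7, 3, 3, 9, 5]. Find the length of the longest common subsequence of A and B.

9

Backtracking the LCS table gives one alignment: 10 (A2,B1) → 8 (A4,B2) → 10 (A5,B3) → 1 (A6,B4) → 10 (A7,B5) → 8 (A8,B7) → 3 (A9,B10) → 9 (A10,B11) → 5 (A13,B12).
So the longest common subsequence has length 9.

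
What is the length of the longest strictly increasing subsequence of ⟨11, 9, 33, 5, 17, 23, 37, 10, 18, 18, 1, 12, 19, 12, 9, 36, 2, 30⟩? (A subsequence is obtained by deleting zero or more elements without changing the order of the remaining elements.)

One longest increasing subsequence is 11, 17, 18, 19, 36 (positions 1,5,9,13,16), of length 5; no longer one exists.

5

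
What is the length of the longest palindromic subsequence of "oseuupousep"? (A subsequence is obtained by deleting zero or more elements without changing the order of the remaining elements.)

Using dp[i][j] = 2 + dp[i+1][j−1] if the ends match, else max(dp[i+1][j], dp[i][j−1]):
dp[1][11] = 5. A witness is euoue at positions 3,5,7,8,10.

5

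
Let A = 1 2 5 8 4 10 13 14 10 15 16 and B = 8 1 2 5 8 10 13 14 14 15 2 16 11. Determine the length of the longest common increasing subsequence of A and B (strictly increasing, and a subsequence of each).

For each value that appears in both, track the longest common increasing run ending there.
The best achievable length is 9; one witness is 1, 2, 5, 8, 10, 13, 14, 15, 16 (A-positions 1,2,3,4,6,7,8,10,11, B-positions 2,3,4,5,6,7,8,10,12).

9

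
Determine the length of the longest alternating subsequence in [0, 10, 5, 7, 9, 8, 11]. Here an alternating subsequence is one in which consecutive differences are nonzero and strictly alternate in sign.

A longest alternating subsequence is 0, 10, 5, 9, 8, 11 (positions 1,2,3,5,6,7); its 5 consecutive differences strictly alternate in sign, and length 6 is optimal.

6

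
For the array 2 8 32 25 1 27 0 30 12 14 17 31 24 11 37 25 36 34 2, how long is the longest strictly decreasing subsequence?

5

One longest decreasing subsequence is 32, 25, 12, 11, 2 (positions 3,4,9,14,19), of length 5; no longer one exists.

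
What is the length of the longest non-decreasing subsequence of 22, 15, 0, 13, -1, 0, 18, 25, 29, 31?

6

One longest non-decreasing subsequence is 0, 13, 18, 25, 29, 31 (positions 3,4,7,8,9,10), of length 6; no longer one exists.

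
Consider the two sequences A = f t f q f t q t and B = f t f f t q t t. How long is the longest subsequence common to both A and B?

7

A longest common subsequence is ftfftqt (length 7); the LCS DP confirms no longer common subsequence exists.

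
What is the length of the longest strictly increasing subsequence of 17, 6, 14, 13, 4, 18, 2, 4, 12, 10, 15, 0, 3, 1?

4

Let dp[i] be the longest increasing subsequence ending at position i. Then dp = [1, 1, 2, 2, 1, 3, 1, 2, 3, 3, 4, 1, 2, 2].
The maximum is 4; one witness is 2, 4, 12, 15 at positions 7,8,9,11.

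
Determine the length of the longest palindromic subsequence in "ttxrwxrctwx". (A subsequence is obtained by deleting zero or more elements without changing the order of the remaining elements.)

5

Using dp[i][j] = 2 + dp[i+1][j−1] if the ends match, else max(dp[i+1][j], dp[i][j−1]):
dp[1][11] = 5. A witness is xwtwx at positions 3,5,9,10,11.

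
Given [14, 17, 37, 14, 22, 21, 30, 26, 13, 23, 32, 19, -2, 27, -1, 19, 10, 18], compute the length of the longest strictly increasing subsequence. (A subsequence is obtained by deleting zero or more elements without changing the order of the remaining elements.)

5

Scanning left to right, the best length ending at each element is: 14→1, 17→2, 37→3, 14→1, 22→3, 21→3, 30→4, 26→4, 13→1, 23→4, 32→5, 19→3, -2→1, 27→5, -1→2, 19→3, 10→3, 18→4.
So the longest increasing subsequence has length 5, e.g. 14, 17, 22, 30, 32.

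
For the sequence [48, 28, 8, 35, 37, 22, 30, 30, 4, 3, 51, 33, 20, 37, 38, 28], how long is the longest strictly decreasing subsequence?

5

One longest decreasing subsequence is 48, 28, 8, 4, 3 (positions 1,2,3,9,10), of length 5; no longer one exists.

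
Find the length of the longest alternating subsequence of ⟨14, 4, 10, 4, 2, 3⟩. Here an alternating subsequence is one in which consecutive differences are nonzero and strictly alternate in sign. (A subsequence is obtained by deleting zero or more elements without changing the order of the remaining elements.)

A longest alternating subsequence is 14, 4, 10, 2, 3 (positions 1,2,3,5,6); its 4 consecutive differences strictly alternate in sign, and length 5 is optimal.

5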